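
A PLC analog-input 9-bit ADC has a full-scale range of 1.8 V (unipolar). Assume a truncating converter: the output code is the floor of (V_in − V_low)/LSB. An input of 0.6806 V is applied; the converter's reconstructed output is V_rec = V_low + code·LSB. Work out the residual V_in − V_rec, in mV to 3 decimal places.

2.084 mV

LSB = 1.8/2^9 = 3.516 mV.
(V_in − V_low)/LSB = (0.6806 − 0)/0.00351563 = 193.5929 → code 193 (floor).
Reconstructed: 0.67851562 V.
Difference: 0.00208437 V → 2.084 mV.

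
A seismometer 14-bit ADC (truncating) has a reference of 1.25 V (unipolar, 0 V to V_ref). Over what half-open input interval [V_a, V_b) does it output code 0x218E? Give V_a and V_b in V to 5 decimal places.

[0.65536 V, 0.65544 V)

LSB = 1.25/2^14 = 76.29 µV.
Code 0x218E = 8590 decimal.
V_a = V_low + 8590·LSB = 0.655365 V; V_b = V_low + 8591·LSB = 0.655441 V.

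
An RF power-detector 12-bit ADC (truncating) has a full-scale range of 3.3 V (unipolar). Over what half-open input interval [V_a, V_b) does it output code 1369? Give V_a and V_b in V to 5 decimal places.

LSB = 3.3/2^12 = 0.806 mV.
V_a = V_low + 1369·LSB = 1.10295 V; V_b = V_low + 1370·LSB = 1.10376 V.

[1.10295 V, 1.10376 V)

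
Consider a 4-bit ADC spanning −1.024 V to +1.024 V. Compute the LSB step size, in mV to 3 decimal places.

Full-scale span = 2.048 V.
LSB = 2.048 / 2^4 = 2.048 / 16 = 0.128 V = 128.000 mV.

128.000 mV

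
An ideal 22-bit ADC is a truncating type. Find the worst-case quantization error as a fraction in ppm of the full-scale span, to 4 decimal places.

0.2384 ppm

Truncating → worst-case error = 1 LSB = V_FS/2^22, so 1e+06/4194304 = 0.238419 ppm of full scale.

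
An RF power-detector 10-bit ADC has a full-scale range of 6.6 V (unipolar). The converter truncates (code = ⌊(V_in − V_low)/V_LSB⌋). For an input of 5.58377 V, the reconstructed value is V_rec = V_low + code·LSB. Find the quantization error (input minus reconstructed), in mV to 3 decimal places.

2.129 mV

Step size: 6.6 V ÷ 2^10 = 6.445 mV.
(V_in − V_low)/LSB = (5.58377 − 0)/0.00644531 = 866.3304 → code 866 (floor).
Code 866 maps back to 0 + 866×0.00644531 V = 5.5816406 V.
Error = 5.58377 − 5.5816406 = 0.00212938 V = 2.129 mV.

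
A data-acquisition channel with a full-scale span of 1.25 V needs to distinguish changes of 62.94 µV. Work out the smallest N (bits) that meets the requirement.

Number of steps required ≥ 1.25 V / 62.94 µV = 19860.18.
Need 2^N ≥ 19860.18; 2^14 = 16384, 2^15 = 32768.
Minimum N = 15.

15 bits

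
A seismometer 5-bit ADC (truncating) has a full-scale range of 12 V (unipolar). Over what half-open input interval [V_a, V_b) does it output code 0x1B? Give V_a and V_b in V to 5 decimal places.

[10.12500 V, 10.50000 V)

LSB = 12/2^5 = 375.000 mV.
Code 0x1B = 27 decimal.
V_a = V_low + 27·LSB = 10.125 V; V_b = V_low + 28·LSB = 10.5 V.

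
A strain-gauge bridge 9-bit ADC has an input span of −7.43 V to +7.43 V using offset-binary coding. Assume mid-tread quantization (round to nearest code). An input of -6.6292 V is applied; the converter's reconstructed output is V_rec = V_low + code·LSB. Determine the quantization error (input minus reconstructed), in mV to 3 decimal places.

LSB = 14.86/2^9 = 29.023 mV.
(V_in − V_low)/LSB = (-6.6292 − (−7.43))/0.0290234 = 27.5915 → code 28 (round).
Reconstructed: -6.6173437 V.
V_in − V_rec = -0.0118563 V = -11.856 mV.

-11.856 mV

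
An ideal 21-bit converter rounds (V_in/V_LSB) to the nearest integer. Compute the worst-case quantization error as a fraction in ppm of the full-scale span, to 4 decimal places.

0.2384 ppm

Rounding → worst-case error = ½ LSB = V_FS/2^22, so 1e+06/4194304 = 0.238419 ppm of full scale.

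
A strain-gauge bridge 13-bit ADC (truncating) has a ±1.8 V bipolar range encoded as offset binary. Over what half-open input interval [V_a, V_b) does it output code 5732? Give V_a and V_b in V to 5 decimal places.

[0.71895 V, 0.71938 V)

LSB = 3.6/2^13 = 439.45 µV.
V_a = V_low + 5732·LSB = 0.718945 V; V_b = V_low + 5733·LSB = 0.719385 V.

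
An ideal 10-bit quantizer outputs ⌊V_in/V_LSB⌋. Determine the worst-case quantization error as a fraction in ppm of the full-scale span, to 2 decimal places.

976.56 ppm

Truncating → worst-case error = 1 LSB = V_FS/2^10, so 1e+06/1024 = 976.562 ppm of full scale.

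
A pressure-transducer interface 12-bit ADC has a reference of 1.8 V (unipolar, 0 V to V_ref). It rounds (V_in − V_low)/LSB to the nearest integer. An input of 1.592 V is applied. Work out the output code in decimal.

LSB = 1.8 V / 4096 = 439.45 µV.
(V_in − V_low)/LSB = (1.592 − 0) / 0.000439453 = 3622.684.
Round → code 3623.

code 3623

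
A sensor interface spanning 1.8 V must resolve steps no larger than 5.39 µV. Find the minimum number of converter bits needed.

19 bits

Number of steps required ≥ 1.8 V / 5.39 µV = 333951.76.
Need 2^N ≥ 333951.76; 2^18 = 262144, 2^19 = 524288.
Minimum N = 19.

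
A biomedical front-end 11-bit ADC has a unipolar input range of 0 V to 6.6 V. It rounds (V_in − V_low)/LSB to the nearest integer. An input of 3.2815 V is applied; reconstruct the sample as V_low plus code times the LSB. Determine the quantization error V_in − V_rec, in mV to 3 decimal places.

Step size: 6.6 V ÷ 2^11 = 3.223 mV.
(V_in − V_low)/LSB = (3.2815 − 0)/0.00322266 = 1018.2594 → code 1018 (round).
Code 1018 maps back to 0 + 1018×0.00322266 V = 3.2806641 V.
Difference: 0.000835937 V → 0.836 mV.

0.836 mV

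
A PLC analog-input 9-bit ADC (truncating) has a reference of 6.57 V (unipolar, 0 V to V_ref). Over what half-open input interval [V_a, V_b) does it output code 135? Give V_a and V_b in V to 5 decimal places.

[1.73232 V, 1.74516 V)

LSB = 6.57/2^9 = 12.832 mV.
V_a = V_low + 135·LSB = 1.73232 V; V_b = V_low + 136·LSB = 1.74516 V.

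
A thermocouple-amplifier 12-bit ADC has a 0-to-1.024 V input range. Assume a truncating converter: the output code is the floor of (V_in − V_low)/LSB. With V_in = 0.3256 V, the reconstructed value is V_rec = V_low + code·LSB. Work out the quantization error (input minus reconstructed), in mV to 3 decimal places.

Step size: 1.024 V ÷ 2^12 = 250.00 µV.
(0.3256 − 0)/0.00025 = 1302.4000; ⌊·⌋ gives code 1302.
Code 1302 maps back to 0 + 1302×0.00025 V = 0.3255 V.
V_in − V_rec = 0.0001 V = 0.100 mV.

0.100 mV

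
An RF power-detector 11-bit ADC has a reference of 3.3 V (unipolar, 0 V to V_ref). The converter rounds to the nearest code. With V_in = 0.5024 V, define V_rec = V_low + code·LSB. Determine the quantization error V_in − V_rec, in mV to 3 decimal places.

-0.334 mV

LSB = 3.3/2^11 = 1.611 mV.
Scaled input = 311.7925 LSBs, so code = 312.
V_rec = 0 + 312·0.00161133 = 0.50273437 V.
Difference: -0.000334375 V → -0.334 mV.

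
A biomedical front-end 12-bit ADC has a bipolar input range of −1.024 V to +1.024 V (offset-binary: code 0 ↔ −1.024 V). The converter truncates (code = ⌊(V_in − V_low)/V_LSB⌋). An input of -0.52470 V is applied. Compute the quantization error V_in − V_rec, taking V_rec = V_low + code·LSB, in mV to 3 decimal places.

LSB = 2.048/2^12 = 0.500 mV.
(-0.52470 − (−1.024))/0.0005 = 998.6000; ⌊·⌋ gives code 998.
V_rec = (−1.024) + 998·0.0005 = -0.525 V.
V_in − V_rec = 0.0003 V = 0.300 mV.

0.300 mV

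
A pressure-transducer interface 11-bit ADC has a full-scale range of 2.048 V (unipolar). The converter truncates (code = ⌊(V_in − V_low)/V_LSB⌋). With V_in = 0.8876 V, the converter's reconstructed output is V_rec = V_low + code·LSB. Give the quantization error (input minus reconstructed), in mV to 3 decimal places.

0.600 mV

LSB = 2.048/2^11 = 1.000 mV.
(0.8876 − 0)/0.001 = 887.6000; ⌊·⌋ gives code 887.
Code 887 maps back to 0 + 887×0.001 V = 0.887 V.
V_in − V_rec = 0.0006 V = 0.600 mV.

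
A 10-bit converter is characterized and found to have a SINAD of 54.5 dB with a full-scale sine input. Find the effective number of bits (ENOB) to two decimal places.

8.76 bits

ENOB = (SINAD − 1.76) / 6.02 = (54.5 − 1.76)/6.02 = 8.761.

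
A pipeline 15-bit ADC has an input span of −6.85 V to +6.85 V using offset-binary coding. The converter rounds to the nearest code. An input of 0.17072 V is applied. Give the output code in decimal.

code 16792

With 32768 levels over 13.7 V, one step is 418.09 µV.
(V_in − V_low)/LSB = (0.17072 − (−6.85)) / 0.000418091 = 16792.332.
So the output code is 16792.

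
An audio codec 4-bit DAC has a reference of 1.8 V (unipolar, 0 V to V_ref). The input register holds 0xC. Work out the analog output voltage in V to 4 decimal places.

LSB = 1.8 V / 2^4 = 112.500 mV.
Code 0xC = 12 decimal.
V_out = 0 + 12 × 0.1125 V = 1.35 V.

1.3500 V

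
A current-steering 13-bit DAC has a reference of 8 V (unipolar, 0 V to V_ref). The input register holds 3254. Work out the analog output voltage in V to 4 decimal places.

3.1777 V

LSB = 8 V / 2^13 = 0.977 mV.
V_out = 0 + 3254 × 0.000976562 V = 3.17773 V.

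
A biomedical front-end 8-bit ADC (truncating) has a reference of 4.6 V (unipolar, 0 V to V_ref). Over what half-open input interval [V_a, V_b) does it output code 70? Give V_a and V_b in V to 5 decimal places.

LSB = 4.6/2^8 = 17.969 mV.
V_a = V_low + 70·LSB = 1.25781 V; V_b = V_low + 71·LSB = 1.27578 V.

[1.25781 V, 1.27578 V)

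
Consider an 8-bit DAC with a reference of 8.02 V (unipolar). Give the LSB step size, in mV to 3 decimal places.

31.328 mV

Full-scale span = 8.02 V.
LSB = 8.02 / 2^8 = 8.02 / 256 = 0.0313281 V = 31.328 mV.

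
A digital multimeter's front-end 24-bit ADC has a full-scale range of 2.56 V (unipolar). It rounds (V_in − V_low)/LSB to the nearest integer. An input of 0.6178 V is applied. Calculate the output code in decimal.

LSB = 2.56 V / 16777216 = 0.15 µV.
(V_in − V_low)/LSB = (0.6178 − 0) / 1.52588e-07 = 4048814.080.
So the output code is 4048814.

code 4048814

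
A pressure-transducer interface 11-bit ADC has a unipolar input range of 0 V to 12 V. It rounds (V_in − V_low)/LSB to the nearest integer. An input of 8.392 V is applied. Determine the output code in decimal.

code 1432

LSB = 12 V / 2048 = 5.859 mV.
Input sits at 1432.235 steps above V_low.
Round → code 1432.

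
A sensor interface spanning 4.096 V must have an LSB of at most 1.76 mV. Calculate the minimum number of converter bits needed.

Number of steps required ≥ 4.096 V / 1.76 mV = 2327.27.
Need 2^N ≥ 2327.27; 2^11 = 2048, 2^12 = 4096.
Minimum N = 12.

12 bits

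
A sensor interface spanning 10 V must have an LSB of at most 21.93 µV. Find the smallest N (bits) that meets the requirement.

Number of steps required ≥ 10 V / 21.93 µV = 455996.35.
Need 2^N ≥ 455996.35; 2^18 = 262144, 2^19 = 524288.
Minimum N = 19.

19 bits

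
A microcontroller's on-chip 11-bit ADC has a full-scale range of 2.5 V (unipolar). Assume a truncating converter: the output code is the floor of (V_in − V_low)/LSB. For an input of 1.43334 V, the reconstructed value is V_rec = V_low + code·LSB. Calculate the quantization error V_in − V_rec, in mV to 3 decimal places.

0.235 mV

Step size: 2.5 V ÷ 2^11 = 1.221 mV.
(1.43334 − 0)/0.0012207 = 1174.1921; ⌊·⌋ gives code 1174.
Reconstructed: 1.4331055 V.
Error = 1.43334 − 1.4331055 = 0.000234531 V = 0.235 mV.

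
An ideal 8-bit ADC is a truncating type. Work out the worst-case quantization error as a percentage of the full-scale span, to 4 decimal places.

0.3906 %

Truncating → worst-case error = 1 LSB = V_FS/2^8, so 100/256 = 0.390625 % of full scale.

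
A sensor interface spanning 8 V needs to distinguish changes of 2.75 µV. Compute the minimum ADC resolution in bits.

22 bits

Number of steps required ≥ 8 V / 2.75 µV = 2909090.91.
Need 2^N ≥ 2909090.91; 2^21 = 2097152, 2^22 = 4194304.
Minimum N = 22.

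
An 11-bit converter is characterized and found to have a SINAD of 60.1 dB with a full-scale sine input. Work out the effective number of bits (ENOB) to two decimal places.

9.69 bits

ENOB = (SINAD − 1.76) / 6.02 = (60.1 − 1.76)/6.02 = 9.691.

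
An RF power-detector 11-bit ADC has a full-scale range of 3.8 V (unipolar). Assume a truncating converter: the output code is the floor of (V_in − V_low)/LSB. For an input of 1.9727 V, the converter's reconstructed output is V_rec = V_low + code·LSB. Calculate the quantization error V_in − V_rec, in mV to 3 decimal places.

0.337 mV

Step size: 3.8 V ÷ 2^11 = 1.855 mV.
(1.9727 − 0)/0.00185547 = 1063.1815; ⌊·⌋ gives code 1063.
Reconstructed: 1.9723633 V.
V_in − V_rec = 0.000336719 V = 0.337 mV.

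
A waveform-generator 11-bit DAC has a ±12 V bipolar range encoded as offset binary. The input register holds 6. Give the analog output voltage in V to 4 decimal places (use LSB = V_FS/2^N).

-11.9297 V

LSB = 24 V / 2^11 = 11.719 mV.
V_out = (−12) + 6 × 0.0117188 V = -11.9297 V.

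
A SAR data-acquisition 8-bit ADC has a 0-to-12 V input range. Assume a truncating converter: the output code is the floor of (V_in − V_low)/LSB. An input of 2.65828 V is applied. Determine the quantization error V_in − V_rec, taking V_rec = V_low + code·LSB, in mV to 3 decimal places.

33.280 mV

Step size: 12 V ÷ 2^8 = 46.875 mV.
(2.65828 − 0)/0.046875 = 56.7100; ⌊·⌋ gives code 56.
Code 56 maps back to 0 + 56×0.046875 V = 2.625 V.
V_in − V_rec = 0.03328 V = 33.280 mV.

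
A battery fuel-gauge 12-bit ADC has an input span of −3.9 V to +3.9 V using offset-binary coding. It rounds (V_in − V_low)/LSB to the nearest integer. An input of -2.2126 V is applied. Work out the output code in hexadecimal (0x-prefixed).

code 0x376 (decimal 886)

Full-scale span = 7.8 V; LSB = 7.8/2^12 = 1.904 mV.
Input sits at 886.101 steps above V_low.
So the output code is 886.
In hexadecimal (0x-prefixed): 0x376.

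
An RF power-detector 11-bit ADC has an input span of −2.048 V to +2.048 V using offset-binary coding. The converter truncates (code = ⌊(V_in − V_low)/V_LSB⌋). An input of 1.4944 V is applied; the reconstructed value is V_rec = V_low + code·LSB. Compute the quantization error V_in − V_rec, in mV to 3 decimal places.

0.400 mV

Step size: 4.096 V ÷ 2^11 = 2.000 mV.
(1.4944 − (−2.048))/0.002 = 1771.2000; ⌊·⌋ gives code 1771.
V_rec = (−2.048) + 1771·0.002 = 1.494 V.
V_in − V_rec = 0.0004 V = 0.400 mV.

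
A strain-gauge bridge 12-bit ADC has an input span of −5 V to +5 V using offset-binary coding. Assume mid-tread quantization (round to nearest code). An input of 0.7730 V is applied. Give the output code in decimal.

code 2365

LSB = 10 V / 4096 = 2.441 mV.
(V_in − V_low)/LSB = (0.7730 − (−5)) / 0.00244141 = 2364.621.
Round → code 2365.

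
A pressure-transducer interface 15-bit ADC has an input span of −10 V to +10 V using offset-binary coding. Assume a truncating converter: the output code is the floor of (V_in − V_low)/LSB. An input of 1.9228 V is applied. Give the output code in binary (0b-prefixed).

code 0b100110001001110 (decimal 19534)

LSB = 20 V / 32768 = 0.610 mV.
(V_in − V_low)/LSB = (1.9228 − (−10)) / 0.000610352 = 19534.316.
So the output code is 19534.
In binary (0b-prefixed): 0b100110001001110.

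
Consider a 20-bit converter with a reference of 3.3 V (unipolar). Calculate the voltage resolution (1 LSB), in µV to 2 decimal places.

3.15 µV

Full-scale span = 3.3 V.
LSB = 3.3 / 2^20 = 3.3 / 1048576 = 3.14713e-06 V = 3.15 µV.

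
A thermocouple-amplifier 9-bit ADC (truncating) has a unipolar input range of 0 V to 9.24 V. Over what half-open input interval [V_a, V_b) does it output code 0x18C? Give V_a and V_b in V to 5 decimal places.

[7.14656 V, 7.16461 V)

LSB = 9.24/2^9 = 18.047 mV.
Code 0x18C = 396 decimal.
V_a = V_low + 396·LSB = 7.14656 V; V_b = V_low + 397·LSB = 7.16461 V.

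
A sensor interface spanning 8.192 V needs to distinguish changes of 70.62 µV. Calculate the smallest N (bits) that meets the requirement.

Number of steps required ≥ 8.192 V / 70.62 µV = 116001.13.
Need 2^N ≥ 116001.13; 2^16 = 65536, 2^17 = 131072.
Minimum N = 17.

17 bits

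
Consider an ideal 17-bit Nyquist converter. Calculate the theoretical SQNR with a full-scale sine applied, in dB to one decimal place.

104.1 dB

SNR ≈ 6.02·N + 1.76 dB = 6.02·17 + 1.76 = 104.10 dB.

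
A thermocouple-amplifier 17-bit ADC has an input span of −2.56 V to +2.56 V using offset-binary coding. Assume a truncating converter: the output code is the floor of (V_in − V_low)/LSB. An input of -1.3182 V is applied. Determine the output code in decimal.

LSB = 5.12 V / 131072 = 39.06 µV.
(-1.3182 − (−2.56)) / 3.90625e-05 = 31790.080 LSBs.
So the output code is 31790.

code 31790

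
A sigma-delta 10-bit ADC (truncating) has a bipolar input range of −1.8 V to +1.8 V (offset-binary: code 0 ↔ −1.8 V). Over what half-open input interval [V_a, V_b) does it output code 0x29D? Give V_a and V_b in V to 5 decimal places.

[0.55195 V, 0.55547 V)

LSB = 3.6/2^10 = 3.516 mV.
Code 0x29D = 669 decimal.
V_a = V_low + 669·LSB = 0.551953 V; V_b = V_low + 670·LSB = 0.555469 V.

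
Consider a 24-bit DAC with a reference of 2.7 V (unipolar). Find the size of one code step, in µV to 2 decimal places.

0.16 µV

Full-scale span = 2.7 V.
LSB = 2.7 / 2^24 = 2.7 / 16777216 = 1.60933e-07 V = 0.16 µV.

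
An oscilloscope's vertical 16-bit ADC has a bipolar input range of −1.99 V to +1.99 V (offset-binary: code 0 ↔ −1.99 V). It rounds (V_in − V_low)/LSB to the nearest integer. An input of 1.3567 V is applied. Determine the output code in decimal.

Full-scale span = 3.98 V; LSB = 3.98/2^16 = 60.73 µV.
Input sits at 55107.872 steps above V_low.
So the output code is 55108.

code 55108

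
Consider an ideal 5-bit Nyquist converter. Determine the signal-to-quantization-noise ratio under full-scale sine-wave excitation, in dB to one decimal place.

SNR ≈ 6.02·N + 1.76 dB = 6.02·5 + 1.76 = 31.86 dB.

31.9 dB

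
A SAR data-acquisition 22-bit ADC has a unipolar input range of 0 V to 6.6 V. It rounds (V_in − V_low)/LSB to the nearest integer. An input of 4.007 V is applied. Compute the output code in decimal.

code 2546451

LSB = 6.6 V / 4194304 = 1.57 µV.
(V_in − V_low)/LSB = (4.007 − 0) / 1.57356e-06 = 2546450.928.
Round → code 2546451.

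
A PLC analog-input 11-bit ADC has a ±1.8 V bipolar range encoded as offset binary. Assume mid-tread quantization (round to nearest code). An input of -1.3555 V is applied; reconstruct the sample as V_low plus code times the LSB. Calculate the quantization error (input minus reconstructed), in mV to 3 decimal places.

Step size: 3.6 V ÷ 2^11 = 1.758 mV.
Scaled input = 252.8711 LSBs, so code = 253.
Reconstructed: -1.3552734 V.
Error = -1.3555 − (−1.3552734) = -0.000226563 V = -0.227 mV.

-0.227 mV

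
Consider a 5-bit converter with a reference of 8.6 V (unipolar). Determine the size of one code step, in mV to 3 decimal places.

268.750 mV

Full-scale span = 8.6 V.
LSB = 8.6 / 2^5 = 8.6 / 32 = 0.26875 V = 268.750 mV.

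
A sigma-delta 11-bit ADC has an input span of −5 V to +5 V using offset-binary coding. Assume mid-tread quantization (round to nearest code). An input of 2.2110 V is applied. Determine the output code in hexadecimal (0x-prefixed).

code 0x5C5 (decimal 1477)

Full-scale span = 10 V; LSB = 10/2^11 = 4.883 mV.
(V_in − V_low)/LSB = (2.2110 − (−5)) / 0.00488281 = 1476.813.
Round → code 1477.
In hexadecimal (0x-prefixed): 0x5C5.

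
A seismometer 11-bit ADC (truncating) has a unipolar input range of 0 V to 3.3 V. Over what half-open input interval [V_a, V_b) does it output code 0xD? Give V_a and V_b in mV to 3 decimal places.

[20.947 mV, 22.559 mV)

LSB = 3.3/2^11 = 1.611 mV.
Code 0xD = 13 decimal.
V_a = V_low + 13·LSB = 0.0209473 V; V_b = V_low + 14·LSB = 0.0225586 V.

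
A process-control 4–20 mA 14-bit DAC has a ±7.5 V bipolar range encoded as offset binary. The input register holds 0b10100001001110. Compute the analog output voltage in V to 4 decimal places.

1.9464 V

LSB = 15 V / 2^14 = 0.916 mV.
Code 0b10100001001110 = 10318 decimal.
V_out = (−7.5) + 10318 × 0.000915527 V = 1.94641 V.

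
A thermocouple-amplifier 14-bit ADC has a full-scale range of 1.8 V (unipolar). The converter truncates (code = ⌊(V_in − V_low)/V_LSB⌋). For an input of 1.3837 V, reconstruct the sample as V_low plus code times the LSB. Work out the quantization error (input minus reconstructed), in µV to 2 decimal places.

81.84 µV

LSB = 1.8/2^14 = 109.86 µV.
Scaled input = 12594.7449 LSBs, so code = 12594.
Reconstructed: 1.3836182 V.
Error = 1.3837 − 1.3836182 = 8.18359e-05 V = 81.84 µV.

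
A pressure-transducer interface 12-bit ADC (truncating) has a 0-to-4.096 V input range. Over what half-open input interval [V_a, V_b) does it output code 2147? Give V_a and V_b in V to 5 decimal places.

LSB = 4.096/2^12 = 1.000 mV.
V_a = V_low + 2147·LSB = 2.147 V; V_b = V_low + 2148·LSB = 2.148 V.

[2.14700 V, 2.14800 V)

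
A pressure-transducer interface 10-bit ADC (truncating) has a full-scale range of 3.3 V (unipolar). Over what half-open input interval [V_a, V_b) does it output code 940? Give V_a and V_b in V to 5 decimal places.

LSB = 3.3/2^10 = 3.223 mV.
V_a = V_low + 940·LSB = 3.0293 V; V_b = V_low + 941·LSB = 3.03252 V.

[3.02930 V, 3.03252 V)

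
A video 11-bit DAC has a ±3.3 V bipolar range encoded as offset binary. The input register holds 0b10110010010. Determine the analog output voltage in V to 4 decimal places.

LSB = 6.6 V / 2^11 = 3.223 mV.
Code 0b10110010010 = 1426 decimal.
V_out = (−3.3) + 1426 × 0.00322266 V = 1.29551 V.

1.2955 V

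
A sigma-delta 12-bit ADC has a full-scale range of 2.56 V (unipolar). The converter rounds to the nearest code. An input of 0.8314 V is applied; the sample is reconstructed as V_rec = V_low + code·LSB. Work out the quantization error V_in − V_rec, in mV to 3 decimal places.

0.150 mV

One LSB is 2.56 V / 4096 = 0.625 mV.
(V_in − V_low)/LSB = (0.8314 − 0)/0.000625 = 1330.2400 → code 1330 (round).
Reconstructed: 0.83125 V.
Error = 0.8314 − 0.83125 = 0.00015 V = 0.150 mV.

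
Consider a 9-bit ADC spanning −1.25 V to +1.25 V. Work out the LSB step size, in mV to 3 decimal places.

4.883 mV

Full-scale span = 2.5 V.
LSB = 2.5 / 2^9 = 2.5 / 512 = 0.00488281 V = 4.883 mV.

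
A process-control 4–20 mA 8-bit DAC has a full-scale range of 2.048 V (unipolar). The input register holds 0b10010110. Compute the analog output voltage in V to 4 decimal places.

1.2000 V

LSB = 2.048 V / 2^8 = 8.000 mV.
Code 0b10010110 = 150 decimal.
V_out = 0 + 150 × 0.008 V = 1.2 V.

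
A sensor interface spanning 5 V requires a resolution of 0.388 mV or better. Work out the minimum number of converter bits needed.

Number of steps required ≥ 5 V / 0.388 mV = 12886.60.
Need 2^N ≥ 12886.60; 2^13 = 8192, 2^14 = 16384.
Minimum N = 14.

14 bits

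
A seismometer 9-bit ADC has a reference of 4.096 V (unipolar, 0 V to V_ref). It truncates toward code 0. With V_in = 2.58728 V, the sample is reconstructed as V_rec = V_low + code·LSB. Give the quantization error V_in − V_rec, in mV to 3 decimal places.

LSB = 4.096/2^9 = 8.000 mV.
(V_in − V_low)/LSB = (2.58728 − 0)/0.008 = 323.4100 → code 323 (floor).
Code 323 maps back to 0 + 323×0.008 V = 2.584 V.
V_in − V_rec = 0.00328 V = 3.280 mV.

3.280 mV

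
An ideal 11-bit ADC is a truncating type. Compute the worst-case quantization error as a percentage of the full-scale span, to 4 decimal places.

Truncating → worst-case error = 1 LSB = V_FS/2^11, so 100/2048 = 0.0488281 % of full scale.

0.0488 %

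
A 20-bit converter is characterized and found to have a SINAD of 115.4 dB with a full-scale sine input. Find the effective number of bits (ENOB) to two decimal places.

ENOB = (SINAD − 1.76) / 6.02 = (115.4 − 1.76)/6.02 = 18.877.

18.88 bits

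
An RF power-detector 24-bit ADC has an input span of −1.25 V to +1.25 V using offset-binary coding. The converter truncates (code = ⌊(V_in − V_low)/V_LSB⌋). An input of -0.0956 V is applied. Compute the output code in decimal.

code 7747047

LSB = 2.5 V / 16777216 = 0.15 µV.
Input sits at 7747047.260 steps above V_low.
⌊·⌋(7747047.260) = 7747047.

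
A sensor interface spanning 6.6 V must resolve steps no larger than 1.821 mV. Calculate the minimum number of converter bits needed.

Number of steps required ≥ 6.6 V / 1.821 mV = 3624.38.
Need 2^N ≥ 3624.38; 2^11 = 2048, 2^12 = 4096.
Minimum N = 12.

12 bits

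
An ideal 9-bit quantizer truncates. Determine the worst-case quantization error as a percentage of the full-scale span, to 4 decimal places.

Truncating → worst-case error = 1 LSB = V_FS/2^9, so 100/512 = 0.195312 % of full scale.

0.1953 %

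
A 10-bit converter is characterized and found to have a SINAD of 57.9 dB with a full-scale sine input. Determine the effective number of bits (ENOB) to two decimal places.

9.33 bits

ENOB = (SINAD − 1.76) / 6.02 = (57.9 − 1.76)/6.02 = 9.326.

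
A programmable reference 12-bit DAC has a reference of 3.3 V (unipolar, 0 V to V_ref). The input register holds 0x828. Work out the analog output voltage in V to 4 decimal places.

1.6822 V

LSB = 3.3 V / 2^12 = 0.806 mV.
Code 0x828 = 2088 decimal.
V_out = 0 + 2088 × 0.000805664 V = 1.68223 V.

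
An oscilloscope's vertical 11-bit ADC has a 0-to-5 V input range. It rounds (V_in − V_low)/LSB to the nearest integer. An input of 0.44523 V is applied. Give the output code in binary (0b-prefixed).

LSB = 5 V / 2048 = 2.441 mV.
(V_in − V_low)/LSB = (0.44523 − 0) / 0.00244141 = 182.366.
round(182.366) = 182.
In binary (0b-prefixed): 0b10110110.

code 0b10110110 (decimal 182)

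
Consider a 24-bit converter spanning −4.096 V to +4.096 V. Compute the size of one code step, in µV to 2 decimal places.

0.49 µV

Full-scale span = 8.192 V.
LSB = 8.192 / 2^24 = 8.192 / 16777216 = 4.88281e-07 V = 0.49 µV.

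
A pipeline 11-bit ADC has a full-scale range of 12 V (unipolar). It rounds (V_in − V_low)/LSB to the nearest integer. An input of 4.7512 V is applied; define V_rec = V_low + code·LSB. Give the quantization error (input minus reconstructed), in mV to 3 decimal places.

-0.753 mV

LSB = 12/2^11 = 5.859 mV.
(V_in − V_low)/LSB = (4.7512 − 0)/0.00585938 = 810.8715 → code 811 (round).
V_rec = 0 + 811·0.00585938 = 4.7519531 V.
Error = 4.7512 − 4.7519531 = -0.000753125 V = -0.753 mV.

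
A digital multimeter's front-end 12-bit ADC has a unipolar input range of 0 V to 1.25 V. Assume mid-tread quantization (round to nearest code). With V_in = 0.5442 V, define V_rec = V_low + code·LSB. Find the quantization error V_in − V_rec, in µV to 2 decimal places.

Step size: 1.25 V ÷ 2^12 = 305.18 µV.
(0.5442 − 0)/0.000305176 = 1783.2346; round gives code 1783.
Reconstructed: 0.54412842 V.
V_in − V_rec = 7.1582e-05 V = 71.58 µV.

71.58 µV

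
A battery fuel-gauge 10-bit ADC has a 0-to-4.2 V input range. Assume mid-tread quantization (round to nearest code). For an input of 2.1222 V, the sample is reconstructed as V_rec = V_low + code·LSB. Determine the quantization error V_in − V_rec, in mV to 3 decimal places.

1.692 mV

LSB = 4.2/2^10 = 4.102 mV.
(2.1222 − 0)/0.00410156 = 517.4126; round gives code 517.
V_rec = 0 + 517·0.00410156 = 2.1205078 V.
Error = 2.1222 − 2.1205078 = 0.00169219 V = 1.692 mV.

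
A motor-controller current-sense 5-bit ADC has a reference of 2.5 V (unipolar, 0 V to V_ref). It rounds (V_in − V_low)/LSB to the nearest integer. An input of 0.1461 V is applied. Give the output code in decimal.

code 2

LSB = 2.5 V / 32 = 78.125 mV.
Input sits at 1.870 steps above V_low.
round(1.870) = 2.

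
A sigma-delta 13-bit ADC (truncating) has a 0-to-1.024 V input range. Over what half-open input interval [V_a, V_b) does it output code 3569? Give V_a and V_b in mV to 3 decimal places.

[446.125 mV, 446.250 mV)

LSB = 1.024/2^13 = 125.00 µV.
V_a = V_low + 3569·LSB = 0.446125 V; V_b = V_low + 3570·LSB = 0.44625 V.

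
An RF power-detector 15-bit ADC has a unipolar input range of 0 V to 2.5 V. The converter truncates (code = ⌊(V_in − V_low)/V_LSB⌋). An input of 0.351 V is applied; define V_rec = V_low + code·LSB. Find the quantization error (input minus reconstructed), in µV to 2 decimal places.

47.85 µV

LSB = 2.5/2^15 = 76.29 µV.
(V_in − V_low)/LSB = (0.351 − 0)/7.62939e-05 = 4600.6272 → code 4600 (floor).
V_rec = 0 + 4600·7.62939e-05 = 0.35095215 V.
Error = 0.351 − 0.35095215 = 4.78516e-05 V = 47.85 µV.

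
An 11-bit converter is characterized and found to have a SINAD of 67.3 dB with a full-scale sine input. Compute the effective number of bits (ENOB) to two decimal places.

10.89 bits

ENOB = (SINAD − 1.76) / 6.02 = (67.3 − 1.76)/6.02 = 10.887.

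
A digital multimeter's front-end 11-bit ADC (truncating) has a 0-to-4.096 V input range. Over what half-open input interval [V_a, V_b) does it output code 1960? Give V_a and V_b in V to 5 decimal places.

[3.92000 V, 3.92200 V)

LSB = 4.096/2^11 = 2.000 mV.
V_a = V_low + 1960·LSB = 3.92 V; V_b = V_low + 1961·LSB = 3.922 V.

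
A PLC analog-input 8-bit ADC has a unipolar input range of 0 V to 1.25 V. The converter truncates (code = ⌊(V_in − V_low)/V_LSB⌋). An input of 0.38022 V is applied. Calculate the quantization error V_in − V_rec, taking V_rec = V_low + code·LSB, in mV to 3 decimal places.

4.243 mV

LSB = 1.25/2^8 = 4.883 mV.
(0.38022 − 0)/0.00488281 = 77.8691; ⌊·⌋ gives code 77.
V_rec = 0 + 77·0.00488281 = 0.37597656 V.
V_in − V_rec = 0.00424344 V = 4.243 mV.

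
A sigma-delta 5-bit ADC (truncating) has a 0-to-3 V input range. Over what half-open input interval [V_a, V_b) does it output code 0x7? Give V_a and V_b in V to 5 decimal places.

[0.65625 V, 0.75000 V)

LSB = 3/2^5 = 93.750 mV.
Code 0x7 = 7 decimal.
V_a = V_low + 7·LSB = 0.65625 V; V_b = V_low + 8·LSB = 0.75 V.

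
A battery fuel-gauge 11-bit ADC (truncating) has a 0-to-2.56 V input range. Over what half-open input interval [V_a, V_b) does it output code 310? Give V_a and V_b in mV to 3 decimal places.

LSB = 2.56/2^11 = 1.250 mV.
V_a = V_low + 310·LSB = 0.3875 V; V_b = V_low + 311·LSB = 0.38875 V.

[387.500 mV, 388.750 mV)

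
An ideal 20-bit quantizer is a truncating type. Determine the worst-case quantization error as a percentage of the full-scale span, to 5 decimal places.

Truncating → worst-case error = 1 LSB = V_FS/2^20, so 100/1048576 = 9.53674e-05 % of full scale.

0.00010 %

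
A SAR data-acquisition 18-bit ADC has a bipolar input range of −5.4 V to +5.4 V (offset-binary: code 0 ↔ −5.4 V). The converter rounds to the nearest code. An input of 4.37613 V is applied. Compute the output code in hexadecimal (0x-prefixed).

Full-scale span = 10.8 V; LSB = 10.8/2^18 = 41.20 µV.
(V_in − V_low)/LSB = (4.37613 − (−5.4)) / 4.11987e-05 = 237292.021.
So the output code is 237292.
In hexadecimal (0x-prefixed): 0x39EEC.

code 0x39EEC (decimal 237292)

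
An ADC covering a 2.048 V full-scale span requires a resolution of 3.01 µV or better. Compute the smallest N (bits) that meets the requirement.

Number of steps required ≥ 2.048 V / 3.01 µV = 680398.67.
Need 2^N ≥ 680398.67; 2^19 = 524288, 2^20 = 1048576.
Minimum N = 20.

20 bits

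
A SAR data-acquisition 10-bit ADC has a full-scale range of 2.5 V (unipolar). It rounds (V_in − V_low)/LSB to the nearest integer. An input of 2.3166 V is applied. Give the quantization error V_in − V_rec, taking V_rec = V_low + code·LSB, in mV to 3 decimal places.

One LSB is 2.5 V / 1024 = 2.441 mV.
(V_in − V_low)/LSB = (2.3166 − 0)/0.00244141 = 948.8794 → code 949 (round).
Code 949 maps back to 0 + 949×0.00244141 V = 2.3168945 V.
V_in − V_rec = -0.000294531 V = -0.295 mV.

-0.295 mV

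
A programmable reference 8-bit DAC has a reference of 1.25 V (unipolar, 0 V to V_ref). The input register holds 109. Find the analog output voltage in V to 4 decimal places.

LSB = 1.25 V / 2^8 = 4.883 mV.
V_out = 0 + 109 × 0.00488281 V = 0.532227 V.

0.5322 V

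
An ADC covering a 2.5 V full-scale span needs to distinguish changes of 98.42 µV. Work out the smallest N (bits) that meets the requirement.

Number of steps required ≥ 2.5 V / 98.42 µV = 25401.34.
Need 2^N ≥ 25401.34; 2^14 = 16384, 2^15 = 32768.
Minimum N = 15.

15 bits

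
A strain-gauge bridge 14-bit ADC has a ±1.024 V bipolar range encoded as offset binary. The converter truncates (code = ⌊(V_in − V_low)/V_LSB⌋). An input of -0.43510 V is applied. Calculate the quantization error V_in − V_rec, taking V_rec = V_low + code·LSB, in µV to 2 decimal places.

25.00 µV

One LSB is 2.048 V / 16384 = 125.00 µV.
(-0.43510 − (−1.024))/0.000125 = 4711.2000; ⌊·⌋ gives code 4711.
Code 4711 maps back to (−1.024) + 4711×0.000125 V = -0.435125 V.
Difference: 2.5e-05 V → 25.00 µV.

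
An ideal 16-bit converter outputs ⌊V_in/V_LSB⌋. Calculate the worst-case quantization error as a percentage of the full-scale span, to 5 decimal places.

Truncating → worst-case error = 1 LSB = V_FS/2^16, so 100/65536 = 0.00152588 % of full scale.

0.00153 %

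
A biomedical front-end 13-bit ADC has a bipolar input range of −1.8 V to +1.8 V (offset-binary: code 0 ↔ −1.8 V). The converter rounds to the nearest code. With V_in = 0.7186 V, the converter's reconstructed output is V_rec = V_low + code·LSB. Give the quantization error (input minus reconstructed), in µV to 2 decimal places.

94.14 µV

LSB = 3.6/2^13 = 439.45 µV.
(V_in − V_low)/LSB = (0.7186 − (−1.8))/0.000439453 = 5731.2142 → code 5731 (round).
V_rec = (−1.8) + 5731·0.000439453 = 0.71850586 V.
V_in − V_rec = 9.41406e-05 V = 94.14 µV.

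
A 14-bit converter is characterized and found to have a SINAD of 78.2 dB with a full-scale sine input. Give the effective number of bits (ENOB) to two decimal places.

ENOB = (SINAD − 1.76) / 6.02 = (78.2 − 1.76)/6.02 = 12.698.

12.70 bits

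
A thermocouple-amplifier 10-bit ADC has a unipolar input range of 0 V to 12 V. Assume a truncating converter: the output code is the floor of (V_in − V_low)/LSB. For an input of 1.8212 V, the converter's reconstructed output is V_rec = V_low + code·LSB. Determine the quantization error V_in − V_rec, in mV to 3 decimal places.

LSB = 12/2^10 = 11.719 mV.
(1.8212 − 0)/0.0117188 = 155.4091; ⌊·⌋ gives code 155.
V_rec = 0 + 155·0.0117188 = 1.8164062 V.
Error = 1.8212 − 1.8164062 = 0.00479375 V = 4.794 mV.

4.794 mV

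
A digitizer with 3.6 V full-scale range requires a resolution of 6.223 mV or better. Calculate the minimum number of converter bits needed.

Number of steps required ≥ 3.6 V / 6.223 mV = 578.50.
Need 2^N ≥ 578.50; 2^9 = 512, 2^10 = 1024.
Minimum N = 10.

10 bits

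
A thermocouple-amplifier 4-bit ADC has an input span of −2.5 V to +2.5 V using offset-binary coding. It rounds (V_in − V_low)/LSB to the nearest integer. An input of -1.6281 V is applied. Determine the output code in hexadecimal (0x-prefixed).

code 0x3 (decimal 3)

LSB = 5 V / 16 = 312.500 mV.
Input sits at 2.790 steps above V_low.
Round → code 3.
In hexadecimal (0x-prefixed): 0x3.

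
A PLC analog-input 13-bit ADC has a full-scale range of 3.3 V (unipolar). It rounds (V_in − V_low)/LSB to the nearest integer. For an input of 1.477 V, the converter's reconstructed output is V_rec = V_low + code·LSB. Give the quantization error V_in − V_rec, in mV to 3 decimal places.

LSB = 3.3/2^13 = 402.83 µV.
(V_in − V_low)/LSB = (1.477 − 0)/0.000402832 = 3666.5406 → code 3667 (round).
Code 3667 maps back to 0 + 3667×0.000402832 V = 1.4771851 V.
Error = 1.477 − 1.4771851 = -0.000185059 V = -0.185 mV.

-0.185 mV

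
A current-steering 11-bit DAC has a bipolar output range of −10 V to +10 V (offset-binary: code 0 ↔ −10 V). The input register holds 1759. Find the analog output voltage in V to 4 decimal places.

LSB = 20 V / 2^11 = 9.766 mV.
V_out = (−10) + 1759 × 0.00976562 V = 7.17773 V.

7.1777 V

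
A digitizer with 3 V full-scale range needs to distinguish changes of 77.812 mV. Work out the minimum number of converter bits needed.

6 bits

Number of steps required ≥ 3 V / 77.812 mV = 38.55.
Need 2^N ≥ 38.55; 2^5 = 32, 2^6 = 64.
Minimum N = 6.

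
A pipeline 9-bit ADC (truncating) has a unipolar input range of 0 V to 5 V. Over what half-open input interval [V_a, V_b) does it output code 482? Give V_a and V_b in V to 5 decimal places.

[4.70703 V, 4.71680 V)

LSB = 5/2^9 = 9.766 mV.
V_a = V_low + 482·LSB = 4.70703 V; V_b = V_low + 483·LSB = 4.7168 V.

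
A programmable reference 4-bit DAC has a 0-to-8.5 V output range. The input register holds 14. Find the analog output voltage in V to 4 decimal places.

7.4375 V

LSB = 8.5 V / 2^4 = 0.5312 V.
V_out = 0 + 14 × 0.53125 V = 7.4375 V.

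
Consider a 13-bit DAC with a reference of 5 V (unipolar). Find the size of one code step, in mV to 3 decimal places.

Full-scale span = 5 V.
LSB = 5 / 2^13 = 5 / 8192 = 0.000610352 V = 0.610 mV.

0.610 mV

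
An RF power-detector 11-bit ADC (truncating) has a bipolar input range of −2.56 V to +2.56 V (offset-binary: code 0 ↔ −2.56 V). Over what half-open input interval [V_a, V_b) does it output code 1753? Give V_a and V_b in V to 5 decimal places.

LSB = 5.12/2^11 = 2.500 mV.
V_a = V_low + 1753·LSB = 1.8225 V; V_b = V_low + 1754·LSB = 1.825 V.

[1.82250 V, 1.82500 V)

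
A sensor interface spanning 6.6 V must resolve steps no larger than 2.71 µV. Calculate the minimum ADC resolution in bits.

22 bits

Number of steps required ≥ 6.6 V / 2.71 µV = 2435424.35.
Need 2^N ≥ 2435424.35; 2^21 = 2097152, 2^22 = 4194304.
Minimum N = 22.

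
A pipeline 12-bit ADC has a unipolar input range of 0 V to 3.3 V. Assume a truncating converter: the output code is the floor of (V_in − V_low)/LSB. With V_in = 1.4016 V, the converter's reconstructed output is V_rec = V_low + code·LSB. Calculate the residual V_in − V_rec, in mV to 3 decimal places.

0.550 mV

LSB = 3.3/2^12 = 0.806 mV.
Scaled input = 1739.6829 LSBs, so code = 1739.
V_rec = 0 + 1739·0.000805664 = 1.4010498 V.
V_in − V_rec = 0.000550195 V = 0.550 mV.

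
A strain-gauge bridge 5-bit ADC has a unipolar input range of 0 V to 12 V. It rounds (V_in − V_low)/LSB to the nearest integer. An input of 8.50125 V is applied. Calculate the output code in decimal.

code 23

LSB = 12 V / 32 = 375.000 mV.
Input sits at 22.670 steps above V_low.
round(22.670) = 23.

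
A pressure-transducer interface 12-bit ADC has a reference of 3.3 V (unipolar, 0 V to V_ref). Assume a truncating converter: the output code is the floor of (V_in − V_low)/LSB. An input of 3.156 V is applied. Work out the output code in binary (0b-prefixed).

code 0b111101001101 (decimal 3917)

With 4096 levels over 3.3 V, one step is 0.806 mV.
(3.156 − 0) / 0.000805664 = 3917.265 LSBs.
⌊·⌋(3917.265) = 3917.
In binary (0b-prefixed): 0b111101001101.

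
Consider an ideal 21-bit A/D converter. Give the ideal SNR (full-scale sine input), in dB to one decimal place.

128.2 dB

SNR ≈ 6.02·N + 1.76 dB = 6.02·21 + 1.76 = 128.18 dB.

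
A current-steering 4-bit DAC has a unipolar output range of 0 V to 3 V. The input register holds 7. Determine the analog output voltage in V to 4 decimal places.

1.3125 V

LSB = 3 V / 2^4 = 187.500 mV.
V_out = 0 + 7 × 0.1875 V = 1.3125 V.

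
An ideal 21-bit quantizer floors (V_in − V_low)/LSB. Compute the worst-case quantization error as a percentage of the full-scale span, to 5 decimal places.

0.00005 %

Truncating → worst-case error = 1 LSB = V_FS/2^21, so 100/2097152 = 4.76837e-05 % of full scale.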